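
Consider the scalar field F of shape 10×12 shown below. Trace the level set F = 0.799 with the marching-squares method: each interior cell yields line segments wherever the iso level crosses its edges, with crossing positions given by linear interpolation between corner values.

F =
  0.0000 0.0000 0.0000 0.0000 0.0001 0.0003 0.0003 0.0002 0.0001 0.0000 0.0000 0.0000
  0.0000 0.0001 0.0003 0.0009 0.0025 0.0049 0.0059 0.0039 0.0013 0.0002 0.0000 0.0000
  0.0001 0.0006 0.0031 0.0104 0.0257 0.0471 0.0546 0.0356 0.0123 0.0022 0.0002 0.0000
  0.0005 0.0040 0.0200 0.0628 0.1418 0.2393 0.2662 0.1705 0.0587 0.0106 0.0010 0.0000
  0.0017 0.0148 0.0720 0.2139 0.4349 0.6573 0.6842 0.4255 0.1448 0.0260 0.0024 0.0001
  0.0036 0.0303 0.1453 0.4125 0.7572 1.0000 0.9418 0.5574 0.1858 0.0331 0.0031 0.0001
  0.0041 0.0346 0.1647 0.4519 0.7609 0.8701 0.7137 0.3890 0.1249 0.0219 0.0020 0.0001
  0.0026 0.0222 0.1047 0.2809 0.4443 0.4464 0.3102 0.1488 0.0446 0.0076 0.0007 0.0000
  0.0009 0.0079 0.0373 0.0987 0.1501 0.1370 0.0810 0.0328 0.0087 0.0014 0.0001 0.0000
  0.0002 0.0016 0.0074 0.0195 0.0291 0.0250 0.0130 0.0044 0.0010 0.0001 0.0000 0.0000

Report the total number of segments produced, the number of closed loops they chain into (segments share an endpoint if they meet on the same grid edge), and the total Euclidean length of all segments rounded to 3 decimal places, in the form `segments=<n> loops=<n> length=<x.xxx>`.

cell (4,4): code 0100 → (4.413,5.000)–(5.000,4.172)
cell (4,5): code 1100 → (4.446,6.000)–(4.413,5.000)
cell (4,6): code 1000 → (5.000,6.371)–(4.446,6.000)
cell (5,4): code 0110 → (5.000,4.172)–(6.000,4.349)
cell (5,5): code 1011 → (6.000,5.455)–(5.626,6.000)
cell (5,6): code 0001 → (5.626,6.000)–(5.000,6.371)
cell (6,4): code 0010 → (6.000,4.349)–(6.168,5.000)
cell (6,5): code 0001 → (6.168,5.000)–(6.000,5.455)
total: 8 segments, chained into 1 closed loop(s), length Σ = 6.244099

segments=8 loops=1 length=6.244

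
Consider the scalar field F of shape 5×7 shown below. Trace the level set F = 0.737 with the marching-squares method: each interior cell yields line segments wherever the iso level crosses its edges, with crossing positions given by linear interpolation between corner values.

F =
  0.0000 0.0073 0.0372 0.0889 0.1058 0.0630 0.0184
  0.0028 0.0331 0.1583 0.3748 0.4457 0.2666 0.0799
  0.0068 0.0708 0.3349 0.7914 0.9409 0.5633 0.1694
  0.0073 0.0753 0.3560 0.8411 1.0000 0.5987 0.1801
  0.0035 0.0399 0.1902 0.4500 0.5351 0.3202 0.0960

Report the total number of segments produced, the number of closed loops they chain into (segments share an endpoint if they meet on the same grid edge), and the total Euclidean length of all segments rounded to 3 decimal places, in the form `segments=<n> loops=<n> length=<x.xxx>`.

segments=8 loops=1 length=6.157

cell (1,2): code 0100 → (1.869,3.000)–(2.000,2.881)
cell (1,3): code 1100 → (1.588,4.000)–(1.869,3.000)
cell (1,4): code 1000 → (2.000,4.540)–(1.588,4.000)
cell (2,2): code 0110 → (2.000,2.881)–(3.000,2.785)
cell (2,4): code 1001 → (3.000,4.655)–(2.000,4.540)
cell (3,2): code 0010 → (3.000,2.785)–(3.266,3.000)
cell (3,3): code 0011 → (3.266,3.000)–(3.566,4.000)
cell (3,4): code 0001 → (3.566,4.000)–(3.000,4.655)
total: 8 segments, chained into 1 closed loop(s), length Σ = 6.157366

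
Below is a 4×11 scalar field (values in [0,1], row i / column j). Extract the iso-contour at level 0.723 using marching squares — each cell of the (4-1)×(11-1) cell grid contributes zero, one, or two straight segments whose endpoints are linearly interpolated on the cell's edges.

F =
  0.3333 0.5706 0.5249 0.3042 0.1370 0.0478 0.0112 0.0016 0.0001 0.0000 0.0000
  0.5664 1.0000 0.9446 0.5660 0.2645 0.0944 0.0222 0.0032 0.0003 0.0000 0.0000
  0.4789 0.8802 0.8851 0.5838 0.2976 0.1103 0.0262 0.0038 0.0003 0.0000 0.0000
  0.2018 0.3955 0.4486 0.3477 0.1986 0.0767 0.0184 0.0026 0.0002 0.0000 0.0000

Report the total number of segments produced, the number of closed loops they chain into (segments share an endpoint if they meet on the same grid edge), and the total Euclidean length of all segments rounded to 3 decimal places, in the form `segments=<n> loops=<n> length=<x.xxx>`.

cell (0,0): code 0100 → (0.355,1.000)–(1.000,0.361)
cell (0,1): code 1100 → (0.472,2.000)–(0.355,1.000)
cell (0,2): code 1000 → (1.000,2.585)–(0.472,2.000)
cell (1,0): code 0110 → (1.000,0.361)–(2.000,0.608)
cell (1,2): code 1001 → (2.000,2.538)–(1.000,2.585)
cell (2,0): code 0010 → (2.000,0.608)–(2.324,1.000)
cell (2,1): code 0011 → (2.324,1.000)–(2.371,2.000)
cell (2,2): code 0001 → (2.371,2.000)–(2.000,2.538)
total: 8 segments, chained into 1 closed loop(s), length Σ = 6.897578

segments=8 loops=1 length=6.898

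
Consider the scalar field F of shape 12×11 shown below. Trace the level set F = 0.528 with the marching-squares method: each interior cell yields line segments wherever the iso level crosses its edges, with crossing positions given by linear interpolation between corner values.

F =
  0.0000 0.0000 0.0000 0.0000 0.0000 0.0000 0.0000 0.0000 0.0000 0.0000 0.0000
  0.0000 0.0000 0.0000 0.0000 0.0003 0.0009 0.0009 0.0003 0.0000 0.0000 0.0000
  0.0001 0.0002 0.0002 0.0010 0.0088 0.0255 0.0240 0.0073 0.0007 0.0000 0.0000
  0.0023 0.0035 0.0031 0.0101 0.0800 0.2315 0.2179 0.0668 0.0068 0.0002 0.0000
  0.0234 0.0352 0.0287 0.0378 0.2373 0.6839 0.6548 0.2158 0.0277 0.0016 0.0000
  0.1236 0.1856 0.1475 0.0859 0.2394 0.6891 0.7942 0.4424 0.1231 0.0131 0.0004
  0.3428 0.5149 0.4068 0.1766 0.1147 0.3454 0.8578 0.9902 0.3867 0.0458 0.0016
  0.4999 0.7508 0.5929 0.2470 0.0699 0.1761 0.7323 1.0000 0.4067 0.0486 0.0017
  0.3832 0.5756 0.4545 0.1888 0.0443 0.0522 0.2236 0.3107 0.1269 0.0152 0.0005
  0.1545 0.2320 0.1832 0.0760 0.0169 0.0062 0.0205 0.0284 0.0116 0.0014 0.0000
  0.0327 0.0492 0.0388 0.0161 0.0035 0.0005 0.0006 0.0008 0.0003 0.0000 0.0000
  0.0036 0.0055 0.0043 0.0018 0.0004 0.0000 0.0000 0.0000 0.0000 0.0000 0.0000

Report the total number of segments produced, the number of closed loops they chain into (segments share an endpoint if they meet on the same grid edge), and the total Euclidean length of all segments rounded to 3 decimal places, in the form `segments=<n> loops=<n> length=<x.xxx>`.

segments=22 loops=2 length=17.391

cell (3,4): code 0100 → (3.655,5.000)–(4.000,4.651)
cell (3,5): code 1100 → (3.710,6.000)–(3.655,5.000)
cell (3,6): code 1000 → (4.000,6.289)–(3.710,6.000)
cell (4,4): code 0110 → (4.000,4.651)–(5.000,4.642)
cell (4,6): code 1001 → (5.000,6.757)–(4.000,6.289)
cell (5,4): code 0010 → (5.000,4.642)–(5.469,5.000)
cell (5,5): code 0111 → (5.469,5.000)–(6.000,5.356)
cell (5,6): code 1101 → (5.156,7.000)–(5.000,6.757)
cell (5,7): code 1000 → (6.000,7.766)–(5.156,7.000)
cell (6,0): code 0100 → (6.056,1.000)–(7.000,0.112)
cell (6,1): code 1100 → (6.651,2.000)–(6.056,1.000)
cell (6,2): code 1000 → (7.000,2.188)–(6.651,2.000)
cell (6,5): code 0110 → (6.000,5.356)–(7.000,5.633)
cell (6,7): code 1001 → (7.000,7.796)–(6.000,7.766)
cell (7,0): code 0110 → (7.000,0.112)–(8.000,0.753)
cell (7,1): code 1011 → (8.000,1.393)–(7.469,2.000)
cell (7,2): code 0001 → (7.469,2.000)–(7.000,2.188)
cell (7,5): code 0010 → (7.000,5.633)–(7.402,6.000)
cell (7,6): code 0011 → (7.402,6.000)–(7.685,7.000)
cell (7,7): code 0001 → (7.685,7.000)–(7.000,7.796)
cell (8,0): code 0010 → (8.000,0.753)–(8.139,1.000)
cell (8,1): code 0001 → (8.139,1.000)–(8.000,1.393)
total: 22 segments, chained into 2 closed loop(s), length Σ = 17.390837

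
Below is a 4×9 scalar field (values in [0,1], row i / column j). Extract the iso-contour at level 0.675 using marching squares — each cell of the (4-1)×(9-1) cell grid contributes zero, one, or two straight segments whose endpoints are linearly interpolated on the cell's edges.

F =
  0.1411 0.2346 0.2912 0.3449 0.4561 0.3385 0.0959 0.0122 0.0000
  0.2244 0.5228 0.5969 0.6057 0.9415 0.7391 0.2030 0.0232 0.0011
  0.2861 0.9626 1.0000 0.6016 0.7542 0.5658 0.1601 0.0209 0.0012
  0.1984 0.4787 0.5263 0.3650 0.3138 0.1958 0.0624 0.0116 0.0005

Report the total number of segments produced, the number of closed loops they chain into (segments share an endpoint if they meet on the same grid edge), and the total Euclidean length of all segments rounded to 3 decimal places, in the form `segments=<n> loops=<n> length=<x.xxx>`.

cell (0,3): code 0100 → (0.451,4.000)–(1.000,3.206)
cell (0,4): code 1100 → (0.840,5.000)–(0.451,4.000)
cell (0,5): code 1000 → (1.000,5.120)–(0.840,5.000)
cell (1,0): code 0100 → (1.346,1.000)–(2.000,0.575)
cell (1,1): code 1100 → (1.194,2.000)–(1.346,1.000)
cell (1,2): code 1000 → (2.000,2.816)–(1.194,2.000)
cell (1,3): code 0110 → (1.000,3.206)–(2.000,3.481)
cell (1,4): code 1011 → (2.000,4.420)–(1.370,5.000)
cell (1,5): code 0001 → (1.370,5.000)–(1.000,5.120)
cell (2,0): code 0010 → (2.000,0.575)–(2.594,1.000)
cell (2,1): code 0011 → (2.594,1.000)–(2.686,2.000)
cell (2,2): code 0001 → (2.686,2.000)–(2.000,2.816)
cell (2,3): code 0010 → (2.000,3.481)–(2.180,4.000)
cell (2,4): code 0001 → (2.180,4.000)–(2.000,4.420)
total: 14 segments, chained into 2 closed loop(s), length Σ = 11.265523

segments=14 loops=2 length=11.266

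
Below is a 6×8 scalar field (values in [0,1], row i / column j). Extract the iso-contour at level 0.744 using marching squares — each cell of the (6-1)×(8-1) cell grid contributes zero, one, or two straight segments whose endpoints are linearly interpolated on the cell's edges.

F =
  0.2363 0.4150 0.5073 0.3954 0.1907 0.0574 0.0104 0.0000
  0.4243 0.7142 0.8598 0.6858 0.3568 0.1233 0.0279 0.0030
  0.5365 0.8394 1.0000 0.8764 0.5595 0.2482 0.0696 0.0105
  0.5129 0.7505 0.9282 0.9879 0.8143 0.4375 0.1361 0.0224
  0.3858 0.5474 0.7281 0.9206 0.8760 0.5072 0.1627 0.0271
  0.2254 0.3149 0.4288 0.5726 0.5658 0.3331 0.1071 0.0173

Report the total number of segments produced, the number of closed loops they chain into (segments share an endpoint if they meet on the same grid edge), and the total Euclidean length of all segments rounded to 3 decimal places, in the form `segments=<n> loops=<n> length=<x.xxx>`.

cell (0,1): code 0100 → (0.671,2.000)–(1.000,1.205)
cell (0,2): code 1000 → (1.000,2.666)–(0.671,2.000)
cell (1,0): code 0100 → (1.238,1.000)–(2.000,0.685)
cell (1,1): code 1110 → (1.000,1.205)–(1.238,1.000)
cell (1,2): code 1101 → (1.305,3.000)–(1.000,2.666)
cell (1,3): code 1000 → (2.000,3.418)–(1.305,3.000)
cell (2,0): code 0110 → (2.000,0.685)–(3.000,0.973)
cell (2,3): code 1101 → (2.724,4.000)–(2.000,3.418)
cell (2,4): code 1000 → (3.000,4.187)–(2.724,4.000)
cell (3,0): code 0010 → (3.000,0.973)–(3.032,1.000)
cell (3,1): code 0011 → (3.032,1.000)–(3.921,2.000)
cell (3,2): code 0111 → (3.921,2.000)–(4.000,2.083)
cell (3,4): code 1001 → (4.000,4.358)–(3.000,4.187)
cell (4,2): code 0010 → (4.000,2.083)–(4.507,3.000)
cell (4,3): code 0011 → (4.507,3.000)–(4.426,4.000)
cell (4,4): code 0001 → (4.426,4.000)–(4.000,4.358)
total: 16 segments, chained into 1 closed loop(s), length Σ = 11.424154

segments=16 loops=1 length=11.424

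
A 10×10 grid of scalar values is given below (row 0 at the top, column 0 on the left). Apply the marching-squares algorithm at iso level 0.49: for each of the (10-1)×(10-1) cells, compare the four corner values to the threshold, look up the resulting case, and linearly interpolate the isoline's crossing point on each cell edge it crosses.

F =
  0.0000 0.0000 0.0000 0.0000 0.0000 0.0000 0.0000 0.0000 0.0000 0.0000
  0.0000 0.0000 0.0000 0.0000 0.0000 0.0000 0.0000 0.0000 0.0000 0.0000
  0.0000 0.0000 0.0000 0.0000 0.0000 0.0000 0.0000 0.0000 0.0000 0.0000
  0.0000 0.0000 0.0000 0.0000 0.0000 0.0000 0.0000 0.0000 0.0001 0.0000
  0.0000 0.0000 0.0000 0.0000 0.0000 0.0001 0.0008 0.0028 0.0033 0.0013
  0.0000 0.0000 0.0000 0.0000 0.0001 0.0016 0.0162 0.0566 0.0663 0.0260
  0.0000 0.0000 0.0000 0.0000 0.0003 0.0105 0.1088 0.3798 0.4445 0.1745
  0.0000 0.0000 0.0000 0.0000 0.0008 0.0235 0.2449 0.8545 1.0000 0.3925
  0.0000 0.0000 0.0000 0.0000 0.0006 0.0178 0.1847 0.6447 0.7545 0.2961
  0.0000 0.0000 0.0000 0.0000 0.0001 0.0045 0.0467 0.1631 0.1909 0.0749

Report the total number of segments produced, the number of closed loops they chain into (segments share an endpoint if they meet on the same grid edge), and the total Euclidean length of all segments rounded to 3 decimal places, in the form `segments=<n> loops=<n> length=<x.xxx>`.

segments=8 loops=1 length=7.516

cell (6,6): code 0100 → (6.232,7.000)–(7.000,6.402)
cell (6,7): code 1100 → (6.082,8.000)–(6.232,7.000)
cell (6,8): code 1000 → (7.000,8.840)–(6.082,8.000)
cell (7,6): code 0110 → (7.000,6.402)–(8.000,6.664)
cell (7,8): code 1001 → (8.000,8.577)–(7.000,8.840)
cell (8,6): code 0010 → (8.000,6.664)–(8.321,7.000)
cell (8,7): code 0011 → (8.321,7.000)–(8.469,8.000)
cell (8,8): code 0001 → (8.469,8.000)–(8.000,8.577)
total: 8 segments, chained into 1 closed loop(s), length Σ = 7.515745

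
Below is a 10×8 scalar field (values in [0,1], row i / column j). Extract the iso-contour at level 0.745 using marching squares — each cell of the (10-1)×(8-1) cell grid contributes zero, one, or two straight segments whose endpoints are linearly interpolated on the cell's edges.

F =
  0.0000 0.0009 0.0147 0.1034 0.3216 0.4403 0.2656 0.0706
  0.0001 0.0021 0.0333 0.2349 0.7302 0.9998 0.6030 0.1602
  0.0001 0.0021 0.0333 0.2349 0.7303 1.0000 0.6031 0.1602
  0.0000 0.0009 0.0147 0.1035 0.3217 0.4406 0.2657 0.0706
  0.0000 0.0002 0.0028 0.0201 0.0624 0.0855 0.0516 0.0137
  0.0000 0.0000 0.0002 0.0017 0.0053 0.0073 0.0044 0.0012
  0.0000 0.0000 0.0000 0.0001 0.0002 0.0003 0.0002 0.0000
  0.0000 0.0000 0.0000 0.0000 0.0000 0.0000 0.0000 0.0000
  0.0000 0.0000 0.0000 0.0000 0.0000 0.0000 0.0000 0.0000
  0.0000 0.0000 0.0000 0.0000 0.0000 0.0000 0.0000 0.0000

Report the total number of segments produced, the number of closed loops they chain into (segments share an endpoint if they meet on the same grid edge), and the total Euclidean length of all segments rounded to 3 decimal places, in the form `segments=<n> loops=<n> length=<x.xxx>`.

cell (0,4): code 0100 → (0.545,5.000)–(1.000,4.055)
cell (0,5): code 1000 → (1.000,5.642)–(0.545,5.000)
cell (1,4): code 0110 → (1.000,4.055)–(2.000,4.055)
cell (1,5): code 1001 → (2.000,5.642)–(1.000,5.642)
cell (2,4): code 0010 → (2.000,4.055)–(2.456,5.000)
cell (2,5): code 0001 → (2.456,5.000)–(2.000,5.642)
total: 6 segments, chained into 1 closed loop(s), length Σ = 5.673747

segments=6 loops=1 length=5.674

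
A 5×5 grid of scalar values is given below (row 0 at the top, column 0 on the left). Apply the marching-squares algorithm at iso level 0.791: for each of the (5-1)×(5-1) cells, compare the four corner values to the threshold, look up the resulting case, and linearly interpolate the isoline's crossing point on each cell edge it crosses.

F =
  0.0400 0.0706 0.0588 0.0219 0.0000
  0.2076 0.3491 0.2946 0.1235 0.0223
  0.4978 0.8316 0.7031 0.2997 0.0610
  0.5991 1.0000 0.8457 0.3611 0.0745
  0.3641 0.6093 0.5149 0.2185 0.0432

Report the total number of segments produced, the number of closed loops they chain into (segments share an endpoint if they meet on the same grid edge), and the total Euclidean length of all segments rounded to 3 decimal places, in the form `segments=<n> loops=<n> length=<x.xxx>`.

cell (1,0): code 0100 → (1.916,1.000)–(2.000,0.878)
cell (1,1): code 1000 → (2.000,1.316)–(1.916,1.000)
cell (2,0): code 0110 → (2.000,0.878)–(3.000,0.479)
cell (2,1): code 1101 → (2.616,2.000)–(2.000,1.316)
cell (2,2): code 1000 → (3.000,2.113)–(2.616,2.000)
cell (3,0): code 0010 → (3.000,0.479)–(3.535,1.000)
cell (3,1): code 0011 → (3.535,1.000)–(3.165,2.000)
cell (3,2): code 0001 → (3.165,2.000)–(3.000,2.113)
total: 8 segments, chained into 1 closed loop(s), length Σ = 4.885717

segments=8 loops=1 length=4.886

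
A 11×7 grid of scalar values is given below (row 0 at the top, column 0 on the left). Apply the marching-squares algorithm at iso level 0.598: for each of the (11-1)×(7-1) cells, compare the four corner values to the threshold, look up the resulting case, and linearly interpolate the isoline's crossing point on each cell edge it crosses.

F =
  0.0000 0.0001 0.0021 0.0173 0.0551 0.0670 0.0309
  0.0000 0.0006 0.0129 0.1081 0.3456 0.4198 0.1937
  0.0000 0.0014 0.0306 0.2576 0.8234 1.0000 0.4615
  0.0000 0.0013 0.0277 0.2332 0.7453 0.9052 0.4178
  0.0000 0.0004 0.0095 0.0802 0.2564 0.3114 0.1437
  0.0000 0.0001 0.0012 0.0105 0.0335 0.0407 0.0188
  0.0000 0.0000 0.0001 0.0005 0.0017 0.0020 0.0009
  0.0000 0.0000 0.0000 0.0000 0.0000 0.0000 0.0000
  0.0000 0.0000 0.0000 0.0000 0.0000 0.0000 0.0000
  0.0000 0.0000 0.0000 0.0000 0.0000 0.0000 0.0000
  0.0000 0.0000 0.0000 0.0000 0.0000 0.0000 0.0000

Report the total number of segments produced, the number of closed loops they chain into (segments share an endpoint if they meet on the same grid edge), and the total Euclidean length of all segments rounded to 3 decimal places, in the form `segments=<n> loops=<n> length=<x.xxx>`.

segments=8 loops=1 length=6.928

cell (1,3): code 0100 → (1.528,4.000)–(2.000,3.602)
cell (1,4): code 1100 → (1.307,5.000)–(1.528,4.000)
cell (1,5): code 1000 → (2.000,5.747)–(1.307,5.000)
cell (2,3): code 0110 → (2.000,3.602)–(3.000,3.712)
cell (2,5): code 1001 → (3.000,5.630)–(2.000,5.747)
cell (3,3): code 0010 → (3.000,3.712)–(3.301,4.000)
cell (3,4): code 0011 → (3.301,4.000)–(3.517,5.000)
cell (3,5): code 0001 → (3.517,5.000)–(3.000,5.630)
total: 8 segments, chained into 1 closed loop(s), length Σ = 6.927992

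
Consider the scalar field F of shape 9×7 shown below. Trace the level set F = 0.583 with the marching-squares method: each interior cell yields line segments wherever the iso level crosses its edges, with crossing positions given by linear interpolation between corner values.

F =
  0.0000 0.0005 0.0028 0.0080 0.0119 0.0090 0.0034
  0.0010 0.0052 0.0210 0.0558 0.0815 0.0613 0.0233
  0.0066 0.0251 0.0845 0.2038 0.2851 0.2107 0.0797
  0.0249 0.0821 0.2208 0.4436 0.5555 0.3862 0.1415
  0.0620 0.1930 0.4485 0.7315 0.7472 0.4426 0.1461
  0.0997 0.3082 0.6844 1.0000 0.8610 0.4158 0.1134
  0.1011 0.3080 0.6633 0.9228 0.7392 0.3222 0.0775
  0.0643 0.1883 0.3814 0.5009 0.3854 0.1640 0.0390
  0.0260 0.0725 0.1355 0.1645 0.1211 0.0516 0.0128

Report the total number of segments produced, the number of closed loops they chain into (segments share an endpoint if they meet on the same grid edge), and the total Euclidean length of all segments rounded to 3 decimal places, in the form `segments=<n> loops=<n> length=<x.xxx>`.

cell (3,2): code 0100 → (3.484,3.000)–(4.000,2.475)
cell (3,3): code 1100 → (3.143,4.000)–(3.484,3.000)
cell (3,4): code 1000 → (4.000,4.539)–(3.143,4.000)
cell (4,1): code 0100 → (4.570,2.000)–(5.000,1.730)
cell (4,2): code 1110 → (4.000,2.475)–(4.570,2.000)
cell (4,4): code 1001 → (5.000,4.624)–(4.000,4.539)
cell (5,1): code 0110 → (5.000,1.730)–(6.000,1.774)
cell (5,4): code 1001 → (6.000,4.375)–(5.000,4.624)
cell (6,1): code 0010 → (6.000,1.774)–(6.285,2.000)
cell (6,2): code 0011 → (6.285,2.000)–(6.805,3.000)
cell (6,3): code 0011 → (6.805,3.000)–(6.441,4.000)
cell (6,4): code 0001 → (6.441,4.000)–(6.000,4.375)
total: 12 segments, chained into 1 closed loop(s), length Σ = 10.223410

segments=12 loops=1 length=10.223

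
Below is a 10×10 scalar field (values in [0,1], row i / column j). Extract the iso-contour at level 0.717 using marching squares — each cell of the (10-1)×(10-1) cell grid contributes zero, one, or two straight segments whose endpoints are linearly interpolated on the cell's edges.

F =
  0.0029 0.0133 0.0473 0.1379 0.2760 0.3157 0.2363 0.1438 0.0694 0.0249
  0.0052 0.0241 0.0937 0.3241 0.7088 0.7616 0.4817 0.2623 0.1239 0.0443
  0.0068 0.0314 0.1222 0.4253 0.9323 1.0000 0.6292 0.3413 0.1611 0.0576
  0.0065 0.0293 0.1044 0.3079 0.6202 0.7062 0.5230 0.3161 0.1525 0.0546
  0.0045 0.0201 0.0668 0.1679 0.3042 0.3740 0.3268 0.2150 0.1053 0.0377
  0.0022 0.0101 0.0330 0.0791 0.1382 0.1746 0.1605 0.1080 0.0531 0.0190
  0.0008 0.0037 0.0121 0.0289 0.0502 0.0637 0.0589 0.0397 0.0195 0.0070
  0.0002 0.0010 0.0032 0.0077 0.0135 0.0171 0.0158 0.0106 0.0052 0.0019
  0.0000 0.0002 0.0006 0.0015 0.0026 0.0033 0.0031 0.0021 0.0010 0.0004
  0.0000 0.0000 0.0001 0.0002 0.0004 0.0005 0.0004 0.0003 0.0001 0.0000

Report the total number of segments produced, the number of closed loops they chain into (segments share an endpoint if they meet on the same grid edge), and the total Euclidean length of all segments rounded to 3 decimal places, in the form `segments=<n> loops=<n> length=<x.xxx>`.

cell (0,4): code 0100 → (0.900,5.000)–(1.000,4.155)
cell (0,5): code 1000 → (1.000,5.159)–(0.900,5.000)
cell (1,3): code 0100 → (1.037,4.000)–(2.000,3.575)
cell (1,4): code 1110 → (1.000,4.155)–(1.037,4.000)
cell (1,5): code 1001 → (2.000,5.763)–(1.000,5.159)
cell (2,3): code 0010 → (2.000,3.575)–(2.690,4.000)
cell (2,4): code 0011 → (2.690,4.000)–(2.963,5.000)
cell (2,5): code 0001 → (2.963,5.000)–(2.000,5.763)
total: 8 segments, chained into 1 closed loop(s), length Σ = 6.494981

segments=8 loops=1 length=6.495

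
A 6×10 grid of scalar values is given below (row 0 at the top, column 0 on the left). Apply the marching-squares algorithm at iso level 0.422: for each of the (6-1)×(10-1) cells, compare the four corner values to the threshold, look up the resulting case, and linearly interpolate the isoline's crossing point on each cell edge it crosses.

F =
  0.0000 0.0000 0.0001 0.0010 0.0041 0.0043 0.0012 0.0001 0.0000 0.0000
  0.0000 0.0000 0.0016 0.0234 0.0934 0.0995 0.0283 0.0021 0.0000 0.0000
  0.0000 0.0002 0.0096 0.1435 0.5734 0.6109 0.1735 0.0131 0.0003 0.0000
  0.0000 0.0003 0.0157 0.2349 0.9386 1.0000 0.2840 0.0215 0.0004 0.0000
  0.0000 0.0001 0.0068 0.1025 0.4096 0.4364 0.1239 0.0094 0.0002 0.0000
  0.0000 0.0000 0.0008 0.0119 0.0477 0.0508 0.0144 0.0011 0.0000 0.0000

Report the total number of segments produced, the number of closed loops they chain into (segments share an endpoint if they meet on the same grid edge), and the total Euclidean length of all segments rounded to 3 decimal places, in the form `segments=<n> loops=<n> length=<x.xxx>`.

cell (1,3): code 0100 → (1.685,4.000)–(2.000,3.648)
cell (1,4): code 1100 → (1.631,5.000)–(1.685,4.000)
cell (1,5): code 1000 → (2.000,5.432)–(1.631,5.000)
cell (2,3): code 0110 → (2.000,3.648)–(3.000,3.266)
cell (2,5): code 1001 → (3.000,5.807)–(2.000,5.432)
cell (3,3): code 0010 → (3.000,3.266)–(3.977,4.000)
cell (3,4): code 0111 → (3.977,4.000)–(4.000,4.463)
cell (3,5): code 1001 → (4.000,5.046)–(3.000,5.807)
cell (4,4): code 0010 → (4.000,4.463)–(4.037,5.000)
cell (4,5): code 0001 → (4.037,5.000)–(4.000,5.046)
total: 10 segments, chained into 1 closed loop(s), length Σ = 7.720778

segments=10 loops=1 length=7.721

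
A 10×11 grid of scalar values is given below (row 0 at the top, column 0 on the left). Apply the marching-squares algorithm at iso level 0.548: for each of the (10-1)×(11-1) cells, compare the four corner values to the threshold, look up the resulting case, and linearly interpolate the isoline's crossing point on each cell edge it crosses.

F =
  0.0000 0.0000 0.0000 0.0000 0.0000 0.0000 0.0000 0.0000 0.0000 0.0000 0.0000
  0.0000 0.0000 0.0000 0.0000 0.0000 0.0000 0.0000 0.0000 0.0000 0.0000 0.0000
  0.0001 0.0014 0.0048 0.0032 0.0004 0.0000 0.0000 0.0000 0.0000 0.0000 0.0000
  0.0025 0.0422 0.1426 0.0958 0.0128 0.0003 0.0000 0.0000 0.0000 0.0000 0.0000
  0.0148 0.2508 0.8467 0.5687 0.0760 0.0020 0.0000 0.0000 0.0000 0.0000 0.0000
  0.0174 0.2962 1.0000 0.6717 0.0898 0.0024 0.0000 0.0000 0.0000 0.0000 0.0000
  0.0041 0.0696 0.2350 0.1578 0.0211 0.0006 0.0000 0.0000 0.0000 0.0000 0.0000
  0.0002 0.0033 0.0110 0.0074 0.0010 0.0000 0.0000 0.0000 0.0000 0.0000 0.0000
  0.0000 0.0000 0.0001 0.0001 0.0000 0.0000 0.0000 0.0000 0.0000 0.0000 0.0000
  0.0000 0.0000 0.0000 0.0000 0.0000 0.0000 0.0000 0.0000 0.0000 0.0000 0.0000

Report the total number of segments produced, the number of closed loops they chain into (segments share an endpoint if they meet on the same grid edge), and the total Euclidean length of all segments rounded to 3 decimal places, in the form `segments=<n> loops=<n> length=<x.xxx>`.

segments=8 loops=1 length=6.065

cell (3,1): code 0100 → (3.576,2.000)–(4.000,1.499)
cell (3,2): code 1100 → (3.956,3.000)–(3.576,2.000)
cell (3,3): code 1000 → (4.000,3.042)–(3.956,3.000)
cell (4,1): code 0110 → (4.000,1.499)–(5.000,1.358)
cell (4,3): code 1001 → (5.000,3.213)–(4.000,3.042)
cell (5,1): code 0010 → (5.000,1.358)–(5.591,2.000)
cell (5,2): code 0011 → (5.591,2.000)–(5.241,3.000)
cell (5,3): code 0001 → (5.241,3.000)–(5.000,3.213)
total: 8 segments, chained into 1 closed loop(s), length Σ = 6.064954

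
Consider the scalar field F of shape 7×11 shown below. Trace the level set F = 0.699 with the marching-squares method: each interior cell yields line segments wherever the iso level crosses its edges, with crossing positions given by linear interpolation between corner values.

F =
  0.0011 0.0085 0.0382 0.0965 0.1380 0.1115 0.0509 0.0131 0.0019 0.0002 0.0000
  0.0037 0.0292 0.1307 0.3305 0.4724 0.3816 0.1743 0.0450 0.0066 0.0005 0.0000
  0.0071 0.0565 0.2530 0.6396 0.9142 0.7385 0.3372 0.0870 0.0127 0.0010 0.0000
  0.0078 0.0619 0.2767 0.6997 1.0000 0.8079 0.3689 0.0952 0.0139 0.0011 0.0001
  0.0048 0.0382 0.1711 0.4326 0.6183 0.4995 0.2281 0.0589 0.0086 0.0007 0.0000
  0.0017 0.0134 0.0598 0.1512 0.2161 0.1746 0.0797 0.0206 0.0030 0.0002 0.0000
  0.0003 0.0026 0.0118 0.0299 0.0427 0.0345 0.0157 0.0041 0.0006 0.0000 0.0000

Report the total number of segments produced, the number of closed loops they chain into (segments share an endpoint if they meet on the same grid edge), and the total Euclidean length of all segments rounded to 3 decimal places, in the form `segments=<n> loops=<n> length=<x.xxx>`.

segments=10 loops=1 length=6.971

cell (1,3): code 0100 → (1.513,4.000)–(2.000,3.216)
cell (1,4): code 1100 → (1.889,5.000)–(1.513,4.000)
cell (1,5): code 1000 → (2.000,5.098)–(1.889,5.000)
cell (2,2): code 0100 → (2.988,3.000)–(3.000,2.998)
cell (2,3): code 1110 → (2.000,3.216)–(2.988,3.000)
cell (2,5): code 1001 → (3.000,5.248)–(2.000,5.098)
cell (3,2): code 0010 → (3.000,2.998)–(3.003,3.000)
cell (3,3): code 0011 → (3.003,3.000)–(3.789,4.000)
cell (3,4): code 0011 → (3.789,4.000)–(3.353,5.000)
cell (3,5): code 0001 → (3.353,5.000)–(3.000,5.248)
total: 10 segments, chained into 1 closed loop(s), length Σ = 6.971225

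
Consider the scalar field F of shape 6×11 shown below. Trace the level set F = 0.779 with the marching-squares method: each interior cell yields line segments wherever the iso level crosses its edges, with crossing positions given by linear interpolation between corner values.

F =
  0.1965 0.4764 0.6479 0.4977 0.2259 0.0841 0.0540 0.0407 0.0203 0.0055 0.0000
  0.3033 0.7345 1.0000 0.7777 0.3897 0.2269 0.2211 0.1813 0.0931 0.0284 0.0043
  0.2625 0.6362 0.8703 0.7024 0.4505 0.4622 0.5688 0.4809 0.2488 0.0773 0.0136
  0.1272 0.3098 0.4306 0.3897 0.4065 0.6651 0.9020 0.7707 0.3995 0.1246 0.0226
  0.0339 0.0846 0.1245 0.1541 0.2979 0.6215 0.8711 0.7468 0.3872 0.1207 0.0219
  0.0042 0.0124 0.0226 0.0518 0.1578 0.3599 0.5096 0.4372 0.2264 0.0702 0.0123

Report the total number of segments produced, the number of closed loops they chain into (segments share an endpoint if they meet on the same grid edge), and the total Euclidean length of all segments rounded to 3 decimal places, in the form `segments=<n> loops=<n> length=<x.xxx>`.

segments=12 loops=2 length=10.338

cell (0,1): code 0100 → (0.372,2.000)–(1.000,1.168)
cell (0,2): code 1000 → (1.000,2.994)–(0.372,2.000)
cell (1,1): code 0110 → (1.000,1.168)–(2.000,1.610)
cell (1,2): code 1001 → (2.000,2.544)–(1.000,2.994)
cell (2,1): code 0010 → (2.000,1.610)–(2.208,2.000)
cell (2,2): code 0001 → (2.208,2.000)–(2.000,2.544)
cell (2,5): code 0100 → (2.631,6.000)–(3.000,5.481)
cell (2,6): code 1000 → (3.000,6.937)–(2.631,6.000)
cell (3,5): code 0110 → (3.000,5.481)–(4.000,5.631)
cell (3,6): code 1001 → (4.000,6.741)–(3.000,6.937)
cell (4,5): code 0010 → (4.000,5.631)–(4.255,6.000)
cell (4,6): code 0001 → (4.255,6.000)–(4.000,6.741)
total: 12 segments, chained into 2 closed loop(s), length Σ = 10.338454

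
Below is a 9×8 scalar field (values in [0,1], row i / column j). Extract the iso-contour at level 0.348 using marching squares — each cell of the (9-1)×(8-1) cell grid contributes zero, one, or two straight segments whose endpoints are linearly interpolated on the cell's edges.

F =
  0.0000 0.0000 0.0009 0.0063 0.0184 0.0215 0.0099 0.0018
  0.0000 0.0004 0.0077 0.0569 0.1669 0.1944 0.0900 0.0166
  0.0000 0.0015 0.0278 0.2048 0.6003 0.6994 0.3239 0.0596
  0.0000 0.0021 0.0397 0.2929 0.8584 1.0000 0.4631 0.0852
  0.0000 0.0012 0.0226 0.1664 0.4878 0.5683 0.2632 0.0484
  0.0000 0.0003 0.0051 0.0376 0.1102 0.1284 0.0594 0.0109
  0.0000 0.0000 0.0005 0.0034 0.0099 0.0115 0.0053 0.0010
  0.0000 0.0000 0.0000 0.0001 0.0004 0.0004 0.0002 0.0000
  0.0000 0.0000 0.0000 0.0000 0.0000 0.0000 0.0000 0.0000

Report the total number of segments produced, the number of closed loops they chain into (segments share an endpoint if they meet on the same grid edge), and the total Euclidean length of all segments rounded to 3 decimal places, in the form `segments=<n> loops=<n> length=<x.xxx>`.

cell (1,3): code 0100 → (1.418,4.000)–(2.000,3.362)
cell (1,4): code 1100 → (1.304,5.000)–(1.418,4.000)
cell (1,5): code 1000 → (2.000,5.936)–(1.304,5.000)
cell (2,3): code 0110 → (2.000,3.362)–(3.000,3.097)
cell (2,5): code 1101 → (2.173,6.000)–(2.000,5.936)
cell (2,6): code 1000 → (3.000,6.305)–(2.173,6.000)
cell (3,3): code 0110 → (3.000,3.097)–(4.000,3.565)
cell (3,5): code 1011 → (4.000,5.722)–(3.576,6.000)
cell (3,6): code 0001 → (3.576,6.000)–(3.000,6.305)
cell (4,3): code 0010 → (4.000,3.565)–(4.370,4.000)
cell (4,4): code 0011 → (4.370,4.000)–(4.501,5.000)
cell (4,5): code 0001 → (4.501,5.000)–(4.000,5.722)
total: 12 segments, chained into 1 closed loop(s), length Σ = 9.857362

segments=12 loops=1 length=9.857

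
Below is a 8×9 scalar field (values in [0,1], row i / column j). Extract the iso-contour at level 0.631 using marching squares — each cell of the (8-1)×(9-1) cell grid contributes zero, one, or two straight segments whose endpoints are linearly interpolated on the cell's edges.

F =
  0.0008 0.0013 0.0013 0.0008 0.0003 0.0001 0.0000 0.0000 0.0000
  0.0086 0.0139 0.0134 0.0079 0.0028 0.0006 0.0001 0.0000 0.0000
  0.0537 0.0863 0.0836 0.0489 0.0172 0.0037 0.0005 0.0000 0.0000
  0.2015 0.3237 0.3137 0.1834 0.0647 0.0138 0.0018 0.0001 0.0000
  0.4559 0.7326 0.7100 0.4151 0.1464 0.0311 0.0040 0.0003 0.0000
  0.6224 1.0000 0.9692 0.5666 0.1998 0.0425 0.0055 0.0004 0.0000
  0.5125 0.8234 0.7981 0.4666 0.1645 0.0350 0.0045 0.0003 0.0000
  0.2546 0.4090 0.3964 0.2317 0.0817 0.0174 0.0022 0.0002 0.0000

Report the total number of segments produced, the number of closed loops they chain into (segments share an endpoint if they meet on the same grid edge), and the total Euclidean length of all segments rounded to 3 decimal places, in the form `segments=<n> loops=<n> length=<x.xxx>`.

segments=10 loops=1 length=8.648

cell (3,0): code 0100 → (3.752,1.000)–(4.000,0.633)
cell (3,1): code 1100 → (3.801,2.000)–(3.752,1.000)
cell (3,2): code 1000 → (4.000,2.268)–(3.801,2.000)
cell (4,0): code 0110 → (4.000,0.633)–(5.000,0.023)
cell (4,2): code 1001 → (5.000,2.840)–(4.000,2.268)
cell (5,0): code 0110 → (5.000,0.023)–(6.000,0.381)
cell (5,2): code 1001 → (6.000,2.504)–(5.000,2.840)
cell (6,0): code 0010 → (6.000,0.381)–(6.464,1.000)
cell (6,1): code 0011 → (6.464,1.000)–(6.416,2.000)
cell (6,2): code 0001 → (6.416,2.000)–(6.000,2.504)
total: 10 segments, chained into 1 closed loop(s), length Σ = 8.647550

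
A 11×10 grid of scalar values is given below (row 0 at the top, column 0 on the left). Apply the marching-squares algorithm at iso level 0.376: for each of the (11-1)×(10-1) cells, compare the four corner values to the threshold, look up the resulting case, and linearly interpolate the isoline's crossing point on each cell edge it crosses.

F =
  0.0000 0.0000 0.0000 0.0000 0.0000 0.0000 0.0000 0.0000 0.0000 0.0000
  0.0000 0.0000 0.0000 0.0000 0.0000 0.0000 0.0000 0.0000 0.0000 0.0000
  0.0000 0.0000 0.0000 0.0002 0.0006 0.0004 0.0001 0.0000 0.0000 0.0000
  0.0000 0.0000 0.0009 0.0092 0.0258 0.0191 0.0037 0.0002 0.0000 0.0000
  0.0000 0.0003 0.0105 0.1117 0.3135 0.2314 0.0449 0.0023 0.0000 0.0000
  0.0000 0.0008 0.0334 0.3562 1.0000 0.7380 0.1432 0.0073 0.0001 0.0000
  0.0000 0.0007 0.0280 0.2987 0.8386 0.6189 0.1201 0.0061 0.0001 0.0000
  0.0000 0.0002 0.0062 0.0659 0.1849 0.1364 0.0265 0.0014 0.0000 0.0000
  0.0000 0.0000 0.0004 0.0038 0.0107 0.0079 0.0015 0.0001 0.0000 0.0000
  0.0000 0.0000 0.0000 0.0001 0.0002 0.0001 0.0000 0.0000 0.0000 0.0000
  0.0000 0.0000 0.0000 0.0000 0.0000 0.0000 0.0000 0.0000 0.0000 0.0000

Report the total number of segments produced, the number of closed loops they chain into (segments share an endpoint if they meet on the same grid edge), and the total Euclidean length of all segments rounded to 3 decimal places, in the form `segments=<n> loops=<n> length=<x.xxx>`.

segments=8 loops=1 length=8.132

cell (4,3): code 0100 → (4.091,4.000)–(5.000,3.031)
cell (4,4): code 1100 → (4.285,5.000)–(4.091,4.000)
cell (4,5): code 1000 → (5.000,5.609)–(4.285,5.000)
cell (5,3): code 0110 → (5.000,3.031)–(6.000,3.143)
cell (5,5): code 1001 → (6.000,5.487)–(5.000,5.609)
cell (6,3): code 0010 → (6.000,3.143)–(6.708,4.000)
cell (6,4): code 0011 → (6.708,4.000)–(6.503,5.000)
cell (6,5): code 0001 → (6.503,5.000)–(6.000,5.487)
total: 8 segments, chained into 1 closed loop(s), length Σ = 8.132114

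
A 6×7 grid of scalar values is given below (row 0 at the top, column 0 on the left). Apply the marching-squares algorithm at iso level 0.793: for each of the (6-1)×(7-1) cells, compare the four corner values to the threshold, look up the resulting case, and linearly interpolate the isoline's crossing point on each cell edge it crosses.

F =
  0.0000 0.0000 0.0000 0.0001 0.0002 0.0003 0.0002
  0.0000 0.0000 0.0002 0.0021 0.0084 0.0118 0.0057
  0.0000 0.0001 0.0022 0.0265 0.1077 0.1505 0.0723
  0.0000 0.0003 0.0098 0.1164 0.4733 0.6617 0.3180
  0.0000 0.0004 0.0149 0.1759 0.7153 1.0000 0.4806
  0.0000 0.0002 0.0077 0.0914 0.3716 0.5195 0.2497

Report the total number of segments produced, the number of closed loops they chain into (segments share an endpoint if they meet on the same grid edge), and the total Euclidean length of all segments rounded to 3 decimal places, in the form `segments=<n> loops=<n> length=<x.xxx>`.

segments=4 loops=1 length=3.113

cell (3,4): code 0100 → (3.388,5.000)–(4.000,4.273)
cell (3,5): code 1000 → (4.000,5.399)–(3.388,5.000)
cell (4,4): code 0010 → (4.000,4.273)–(4.431,5.000)
cell (4,5): code 0001 → (4.431,5.000)–(4.000,5.399)
total: 4 segments, chained into 1 closed loop(s), length Σ = 3.112515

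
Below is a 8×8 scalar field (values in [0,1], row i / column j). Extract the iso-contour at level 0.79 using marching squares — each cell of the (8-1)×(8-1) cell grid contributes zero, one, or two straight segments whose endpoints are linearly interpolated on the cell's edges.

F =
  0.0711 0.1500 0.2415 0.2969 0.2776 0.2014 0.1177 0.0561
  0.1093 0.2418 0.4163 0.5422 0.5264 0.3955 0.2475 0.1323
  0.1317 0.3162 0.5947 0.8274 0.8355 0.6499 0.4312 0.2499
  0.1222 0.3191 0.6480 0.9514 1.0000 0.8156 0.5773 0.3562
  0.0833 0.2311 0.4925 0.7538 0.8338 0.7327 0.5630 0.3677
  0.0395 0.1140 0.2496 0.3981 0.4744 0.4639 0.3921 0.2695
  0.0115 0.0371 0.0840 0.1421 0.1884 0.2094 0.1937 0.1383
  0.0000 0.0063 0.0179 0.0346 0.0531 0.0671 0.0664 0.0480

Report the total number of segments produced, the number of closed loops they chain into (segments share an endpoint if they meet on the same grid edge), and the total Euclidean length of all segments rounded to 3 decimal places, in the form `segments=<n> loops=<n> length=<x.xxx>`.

cell (1,2): code 0100 → (1.869,3.000)–(2.000,2.839)
cell (1,3): code 1100 → (1.853,4.000)–(1.869,3.000)
cell (1,4): code 1000 → (2.000,4.245)–(1.853,4.000)
cell (2,2): code 0110 → (2.000,2.839)–(3.000,2.468)
cell (2,4): code 1101 → (2.846,5.000)–(2.000,4.245)
cell (2,5): code 1000 → (3.000,5.107)–(2.846,5.000)
cell (3,2): code 0010 → (3.000,2.468)–(3.817,3.000)
cell (3,3): code 0111 → (3.817,3.000)–(4.000,3.453)
cell (3,4): code 1011 → (4.000,4.433)–(3.309,5.000)
cell (3,5): code 0001 → (3.309,5.000)–(3.000,5.107)
cell (4,3): code 0010 → (4.000,3.453)–(4.122,4.000)
cell (4,4): code 0001 → (4.122,4.000)–(4.000,4.433)
total: 12 segments, chained into 1 closed loop(s), length Σ = 7.576508

segments=12 loops=1 length=7.577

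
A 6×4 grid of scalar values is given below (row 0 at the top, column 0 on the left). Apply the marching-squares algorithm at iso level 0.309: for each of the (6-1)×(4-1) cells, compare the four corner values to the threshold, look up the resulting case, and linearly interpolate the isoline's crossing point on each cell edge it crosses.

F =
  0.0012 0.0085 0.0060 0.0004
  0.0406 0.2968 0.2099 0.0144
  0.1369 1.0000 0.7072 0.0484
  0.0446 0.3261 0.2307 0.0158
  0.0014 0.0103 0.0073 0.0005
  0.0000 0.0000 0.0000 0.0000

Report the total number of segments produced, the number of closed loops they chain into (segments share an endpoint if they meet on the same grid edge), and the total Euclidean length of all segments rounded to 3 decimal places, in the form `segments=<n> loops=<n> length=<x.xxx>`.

segments=8 loops=1 length=6.668

cell (1,0): code 0100 → (1.017,1.000)–(2.000,0.199)
cell (1,1): code 1100 → (1.199,2.000)–(1.017,1.000)
cell (1,2): code 1000 → (2.000,2.604)–(1.199,2.000)
cell (2,0): code 0110 → (2.000,0.199)–(3.000,0.939)
cell (2,1): code 1011 → (3.000,1.179)–(2.836,2.000)
cell (2,2): code 0001 → (2.836,2.000)–(2.000,2.604)
cell (3,0): code 0010 → (3.000,0.939)–(3.054,1.000)
cell (3,1): code 0001 → (3.054,1.000)–(3.000,1.179)
total: 8 segments, chained into 1 closed loop(s), length Σ = 6.668122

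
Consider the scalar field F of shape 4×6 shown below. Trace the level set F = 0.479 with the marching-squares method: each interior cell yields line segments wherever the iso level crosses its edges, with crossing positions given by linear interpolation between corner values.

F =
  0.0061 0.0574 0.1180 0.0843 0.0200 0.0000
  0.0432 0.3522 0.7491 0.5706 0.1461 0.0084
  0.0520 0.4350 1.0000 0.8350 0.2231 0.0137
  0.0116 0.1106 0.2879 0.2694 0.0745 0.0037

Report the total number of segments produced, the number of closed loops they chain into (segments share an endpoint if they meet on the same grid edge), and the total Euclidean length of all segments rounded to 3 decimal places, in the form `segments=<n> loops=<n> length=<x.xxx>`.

segments=8 loops=1 length=7.252

cell (0,1): code 0100 → (0.572,2.000)–(1.000,1.319)
cell (0,2): code 1100 → (0.812,3.000)–(0.572,2.000)
cell (0,3): code 1000 → (1.000,3.216)–(0.812,3.000)
cell (1,1): code 0110 → (1.000,1.319)–(2.000,1.078)
cell (1,3): code 1001 → (2.000,3.582)–(1.000,3.216)
cell (2,1): code 0010 → (2.000,1.078)–(2.732,2.000)
cell (2,2): code 0011 → (2.732,2.000)–(2.629,3.000)
cell (2,3): code 0001 → (2.629,3.000)–(2.000,3.582)
total: 8 segments, chained into 1 closed loop(s), length Σ = 7.251754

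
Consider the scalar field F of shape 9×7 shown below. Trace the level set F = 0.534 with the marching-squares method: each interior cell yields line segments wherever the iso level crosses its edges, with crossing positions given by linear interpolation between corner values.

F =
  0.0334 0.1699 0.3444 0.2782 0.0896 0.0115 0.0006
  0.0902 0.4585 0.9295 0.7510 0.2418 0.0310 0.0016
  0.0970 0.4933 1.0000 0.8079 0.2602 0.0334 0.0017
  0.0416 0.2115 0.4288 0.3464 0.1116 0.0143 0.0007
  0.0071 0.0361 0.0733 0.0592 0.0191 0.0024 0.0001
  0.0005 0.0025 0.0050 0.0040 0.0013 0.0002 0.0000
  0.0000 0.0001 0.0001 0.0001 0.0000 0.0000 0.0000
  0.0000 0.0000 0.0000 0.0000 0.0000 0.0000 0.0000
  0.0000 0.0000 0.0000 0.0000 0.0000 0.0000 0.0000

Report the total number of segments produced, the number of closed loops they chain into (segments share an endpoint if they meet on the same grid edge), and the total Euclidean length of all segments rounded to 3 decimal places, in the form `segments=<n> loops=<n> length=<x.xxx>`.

cell (0,1): code 0100 → (0.324,2.000)–(1.000,1.160)
cell (0,2): code 1100 → (0.541,3.000)–(0.324,2.000)
cell (0,3): code 1000 → (1.000,3.426)–(0.541,3.000)
cell (1,1): code 0110 → (1.000,1.160)–(2.000,1.080)
cell (1,3): code 1001 → (2.000,3.500)–(1.000,3.426)
cell (2,1): code 0010 → (2.000,1.080)–(2.816,2.000)
cell (2,2): code 0011 → (2.816,2.000)–(2.593,3.000)
cell (2,3): code 0001 → (2.593,3.000)–(2.000,3.500)
total: 8 segments, chained into 1 closed loop(s), length Σ = 7.763367

segments=8 loops=1 length=7.763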